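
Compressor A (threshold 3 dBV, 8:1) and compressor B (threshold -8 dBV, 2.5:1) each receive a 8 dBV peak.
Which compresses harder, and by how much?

B, by 5.225 dB

A: overshoot 5 dB → output overshoot 0.625 dB → GR 4.375 dB.
B: overshoot 16 dB → output overshoot 6.4 dB → GR 9.6 dB.
Difference: 5.225 dB in favour of B.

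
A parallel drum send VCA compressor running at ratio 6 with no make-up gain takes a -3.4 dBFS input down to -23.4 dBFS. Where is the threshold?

Let T be the threshold. Output overshoot = (input overshoot)/R, so -23.4 − T = (-3.4 − T)/6.
6·(-23.4 − T) = -3.4 − T → 5·T = -140.4 − (-3.4) = -137.
T = -137/5 = -27.4 dBFS.

-27.4 dBFS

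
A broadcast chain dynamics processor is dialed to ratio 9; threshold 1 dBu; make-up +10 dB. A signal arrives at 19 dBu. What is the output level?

13 dBu

Overshoot: 19 − 1 = 18 dB.
The 18 dB excess becomes 2 dB after 9:1 reduction.
That puts the output at 3 dBu; make-up adds 10 dB, giving 13 dBu.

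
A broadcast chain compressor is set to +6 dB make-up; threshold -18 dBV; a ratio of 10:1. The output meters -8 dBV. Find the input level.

22 dBV

Before make-up, the level was -8 − 6 = -14 dBV.
Post-compression overshoot = -14 − (-18) = 4 dB.
Undo the ratio: input overshoot = 4 × 10 = 40 dB, giving input = 22 dBV.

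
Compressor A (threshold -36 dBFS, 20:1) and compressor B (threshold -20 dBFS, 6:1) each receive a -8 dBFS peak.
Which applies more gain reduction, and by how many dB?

A, by 16.6 dB

A: overshoot 28 dB → output overshoot 1.4 dB → GR 26.6 dB.
B: overshoot 12 dB → output overshoot 2 dB → GR 10 dB.
A applies 16.6 dB more gain reduction.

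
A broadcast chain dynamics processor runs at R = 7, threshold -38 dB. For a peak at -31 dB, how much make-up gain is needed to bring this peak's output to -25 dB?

The peak compresses to -38 + 7/7 = -37 dB.
To reach -25 dB requires -25 − (-37) = 12 dB of make-up.

12 dB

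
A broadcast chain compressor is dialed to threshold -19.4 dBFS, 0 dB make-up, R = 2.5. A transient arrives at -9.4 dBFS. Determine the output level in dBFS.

The input is 10 dB above the -19.4 dBFS threshold.
The 10 dB excess becomes 4 dB after 2.5:1 reduction.
Output = -19.4 + 4 = -15.4 dBFS.

-15.4 dBFS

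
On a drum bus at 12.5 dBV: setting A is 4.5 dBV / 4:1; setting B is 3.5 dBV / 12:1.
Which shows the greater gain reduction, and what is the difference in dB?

A: 8 dB over, compressed to 2 dB over, so 6 dB of GR.
B: 9 dB over, compressed to 0.75 dB over, so 8.25 dB of GR.
B reduces 2.25 dB more.

B, by 2.25 dB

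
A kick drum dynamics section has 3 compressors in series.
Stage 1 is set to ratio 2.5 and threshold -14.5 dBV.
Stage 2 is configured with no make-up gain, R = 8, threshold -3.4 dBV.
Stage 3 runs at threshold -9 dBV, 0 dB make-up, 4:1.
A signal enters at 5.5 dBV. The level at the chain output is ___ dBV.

-8.375 dBV

Stage 1: 20 dB above -14.5 dBV, reduced 2.5:1 to 8 dB above → -6.5 dBV.
Stage 2: -6.5 dBV ≤ -3.4 dBV, so stage 2 doesn't engage; output -6.5 dBV.
Stage 3: overshoot 2.5 dB → 2.5/4 = 0.625 dB → -8.375 dBV.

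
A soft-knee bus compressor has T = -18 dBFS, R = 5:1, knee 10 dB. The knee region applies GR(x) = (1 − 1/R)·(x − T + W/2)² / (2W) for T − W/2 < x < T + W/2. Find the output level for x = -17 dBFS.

-18.44 dBFS

x − T + W/2 = -17 − (-18) + 5 = 6.
GR = (1 − 1/5) × 6² / 20 = 0.8 × 36 / 20 = 1.44 dB.
Output = -17 − 1.44 = -18.44 dBFS.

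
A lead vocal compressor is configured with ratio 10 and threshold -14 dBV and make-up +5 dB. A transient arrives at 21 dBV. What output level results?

Overshoot: 21 − (-14) = 35 dB.
At 10:1 the overshoot is divided by 10, leaving 3.5 dB above threshold.
Output = -14 + 3.5 = -10.5 dBV; make-up adds 5 dB, giving -5.5 dBV.

-5.5 dBV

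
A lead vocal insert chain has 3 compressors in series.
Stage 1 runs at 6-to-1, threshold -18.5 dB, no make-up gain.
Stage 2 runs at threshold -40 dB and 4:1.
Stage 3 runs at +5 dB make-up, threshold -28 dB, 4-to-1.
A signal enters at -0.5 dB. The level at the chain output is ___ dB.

-28.875 dB

Stage 1: -0.5 dB is 18 dB over -18.5 dB; at 6:1 that becomes 3 dB over, giving -15.5 dB.
Stage 2: 24.5 dB above -40 dB, reduced 4:1 to 6.125 dB above → -33.875 dB.
Stage 3: -33.875 dB is at or below the -28 dB threshold — no compression; make-up brings it to -28.875 dB.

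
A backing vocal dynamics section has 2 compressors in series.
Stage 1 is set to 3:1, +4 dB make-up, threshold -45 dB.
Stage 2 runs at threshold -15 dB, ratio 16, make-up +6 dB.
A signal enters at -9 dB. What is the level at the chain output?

-23 dB

Stage 1: -9 dB is 36 dB over -45 dB; at 3:1 that becomes 12 dB over, giving -33 dB; +4 dB make-up → -29 dB.
Stage 2: -29 dB ≤ -15 dB, so stage 2 doesn't engage; make-up brings it to -23 dB.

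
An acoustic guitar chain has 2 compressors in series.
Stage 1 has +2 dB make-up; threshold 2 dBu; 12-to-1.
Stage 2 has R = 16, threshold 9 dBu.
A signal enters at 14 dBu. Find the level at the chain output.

5 dBu

Stage 1: 12 dB above 2 dBu, reduced 12:1 to 1 dB above → 3 dBu; +2 dB make-up → 5 dBu.
Stage 2: below threshold (5 ≤ 9); passes unchanged; output 5 dBu.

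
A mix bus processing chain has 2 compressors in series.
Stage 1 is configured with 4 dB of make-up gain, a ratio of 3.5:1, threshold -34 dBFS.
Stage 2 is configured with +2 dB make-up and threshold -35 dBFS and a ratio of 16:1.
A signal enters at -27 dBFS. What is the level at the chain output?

Stage 1: overshoot 7 dB → 7/3.5 = 2 dB → -32 dBFS; +4 dB make-up → -28 dBFS.
Stage 2: -28 dBFS is 7 dB over -35 dBFS; at 16:1 that becomes 0.4375 dB over, giving -34.5625 dBFS; +2 dB make-up → -32.5625 dBFS.

-32.5625 dBFS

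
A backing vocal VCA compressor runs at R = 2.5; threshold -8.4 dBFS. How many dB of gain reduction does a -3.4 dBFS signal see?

-3.4 dBFS exceeds the threshold by 5 dB.
After 2.5:1 compression the overshoot becomes 5/2.5 = 2 dB.
So the signal is attenuated by 5 − 2 = 3 dB.

3 dB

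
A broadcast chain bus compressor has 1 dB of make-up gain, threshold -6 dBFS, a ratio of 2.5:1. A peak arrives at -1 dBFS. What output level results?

-1 dBFS sits 5 dB over threshold.
At 2.5:1 the overshoot is divided by 2.5, leaving 2 dB above threshold.
That puts the output at -4 dBFS; make-up adds 1 dB, giving -3 dBFS.

-3 dBFS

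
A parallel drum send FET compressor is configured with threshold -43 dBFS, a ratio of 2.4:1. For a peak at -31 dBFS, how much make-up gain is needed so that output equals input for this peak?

7 dB

The peak compresses to -43 + 12/2.4 = -38 dBFS.
To reach -31 dBFS requires -31 − (-38) = 7 dB of make-up.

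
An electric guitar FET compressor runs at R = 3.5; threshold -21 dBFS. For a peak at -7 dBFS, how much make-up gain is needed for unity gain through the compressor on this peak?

Without make-up, output = threshold + overshoot/3.5 = -21 + 4 = -17 dBFS.
Gap to target: 10 dB.

10 dB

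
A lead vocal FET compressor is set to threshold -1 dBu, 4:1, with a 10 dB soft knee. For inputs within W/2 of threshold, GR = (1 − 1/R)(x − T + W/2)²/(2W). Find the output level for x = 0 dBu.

x − T + W/2 = 0 − (-1) + 5 = 6.
GR = (1 − 1/4) × 6² / 20 = 0.75 × 36 / 20 = 1.35 dB.
Output = 0 − 1.35 = -1.35 dBu.

-1.35 dBu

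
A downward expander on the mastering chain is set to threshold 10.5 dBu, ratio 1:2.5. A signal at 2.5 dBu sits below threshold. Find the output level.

-9.5 dBu

Below threshold, a 1:2.5 expander applies gain = (2.5−1)×(T − x) of attenuation.
(2.5−1) × 8 = 12 dB, so output = 2.5 − 12 = -9.5 dBu.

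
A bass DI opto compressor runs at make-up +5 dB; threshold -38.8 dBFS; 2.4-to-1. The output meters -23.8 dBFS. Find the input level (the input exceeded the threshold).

Before make-up, the level was -23.8 − 5 = -28.8 dBFS.
Post-compression overshoot = -28.8 − (-38.8) = 10 dB.
Before 2.4:1 compression the overshoot was 10 × 2.4 = 24 dB, so input = -38.8 + 24 = -14.8 dBFS.

-14.8 dBFS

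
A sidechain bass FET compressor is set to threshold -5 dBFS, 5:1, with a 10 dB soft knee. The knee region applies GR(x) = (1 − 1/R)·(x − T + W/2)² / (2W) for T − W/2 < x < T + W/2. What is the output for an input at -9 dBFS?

-9.04 dBFS

x − T + W/2 = -9 − (-5) + 5 = 1.
GR = (1 − 1/5) × 1² / 20 = 0.8 × 1 / 20 = 0.04 dB.
Output = -9 − 0.04 = -9.04 dBFS.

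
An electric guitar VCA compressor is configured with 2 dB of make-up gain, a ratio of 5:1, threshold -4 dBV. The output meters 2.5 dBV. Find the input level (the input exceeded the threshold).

18.5 dBV

Remove make-up: 2.5 − 2 = 0.5 dBV.
Post-compression overshoot = 0.5 − (-4) = 4.5 dB.
Before 5:1 compression the overshoot was 4.5 × 5 = 22.5 dB, so input = -4 + 22.5 = 18.5 dBV.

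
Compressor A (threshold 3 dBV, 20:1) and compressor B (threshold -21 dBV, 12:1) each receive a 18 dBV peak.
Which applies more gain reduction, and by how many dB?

A: overshoot 15 dB → output overshoot 0.75 dB → GR 14.25 dB.
B: overshoot 39 dB → output overshoot 3.25 dB → GR 35.75 dB.
B reduces 21.5 dB more.

B, by 21.5 dB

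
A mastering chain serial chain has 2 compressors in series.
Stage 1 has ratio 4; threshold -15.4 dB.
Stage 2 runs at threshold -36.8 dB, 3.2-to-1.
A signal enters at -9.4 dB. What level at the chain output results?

Stage 1: 6 dB above -15.4 dB, reduced 4:1 to 1.5 dB above → -13.9 dB.
Stage 2: -13.9 dB is 22.9 dB over -36.8 dB; at 3.2:1 that becomes 7.15625 dB over, giving -29.64375 dB.

-29.64375 dB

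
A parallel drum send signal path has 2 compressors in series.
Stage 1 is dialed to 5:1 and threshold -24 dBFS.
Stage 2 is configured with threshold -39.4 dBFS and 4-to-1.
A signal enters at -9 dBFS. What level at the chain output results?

-34.8 dBFS

Stage 1: 15 dB above -24 dBFS, reduced 5:1 to 3 dB above → -21 dBFS.
Stage 2: -21 dBFS is 18.4 dB over -39.4 dBFS; at 4:1 that becomes 4.6 dB over, giving -34.8 dBFS.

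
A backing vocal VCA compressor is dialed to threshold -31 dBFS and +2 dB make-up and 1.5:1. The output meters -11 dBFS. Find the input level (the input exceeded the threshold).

Before make-up, the level was -11 − 2 = -13 dBFS.
That's 18 dB above the -31 dBFS threshold.
Undo the ratio: input overshoot = 18 × 1.5 = 27 dB, giving input = -4 dBFS.

-4 dBFS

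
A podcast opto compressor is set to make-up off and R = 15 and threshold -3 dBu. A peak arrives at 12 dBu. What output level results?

-2 dBu

12 dBu sits 15 dB over threshold.
15:1 compression reduces that to 15/15 = 1 dB over.
So the level is -3 + 1 = -2 dBu.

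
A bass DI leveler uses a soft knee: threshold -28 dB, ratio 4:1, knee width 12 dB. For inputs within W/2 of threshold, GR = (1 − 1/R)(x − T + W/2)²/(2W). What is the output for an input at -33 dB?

-33.03125 dB

x − T + W/2 = -33 − (-28) + 6 = 1.
GR = (1 − 1/4) × 1² / 24 = 0.75 × 1 / 24 = 0.03125 dB.
Output = -33 − 0.03125 = -33.03125 dB.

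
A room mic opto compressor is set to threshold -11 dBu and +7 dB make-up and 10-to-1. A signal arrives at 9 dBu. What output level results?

Overshoot: 9 − (-11) = 20 dB.
At 10:1 the overshoot is divided by 10, leaving 2 dB above threshold.
Output = -11 + 2 = -9 dBu; make-up adds 7 dB, giving -2 dBu.

-2 dBu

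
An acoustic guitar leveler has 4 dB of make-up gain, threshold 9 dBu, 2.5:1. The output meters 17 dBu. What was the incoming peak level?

19 dBu

Remove make-up: 17 − 4 = 13 dBu.
The compressed level sits 13 − 9 = 4 dB over threshold.
Before 2.5:1 compression the overshoot was 4 × 2.5 = 10 dB, so input = 9 + 10 = 19 dBu.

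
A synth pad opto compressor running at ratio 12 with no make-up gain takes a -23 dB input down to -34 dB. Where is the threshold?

-35 dB

Gain reduction = -23 − (-34) = 11 dB; output overshoot = GR / (R − 1) = 11 / 11 = 1 dB.
Threshold = output − output overshoot = -34 − 1 = -35 dB.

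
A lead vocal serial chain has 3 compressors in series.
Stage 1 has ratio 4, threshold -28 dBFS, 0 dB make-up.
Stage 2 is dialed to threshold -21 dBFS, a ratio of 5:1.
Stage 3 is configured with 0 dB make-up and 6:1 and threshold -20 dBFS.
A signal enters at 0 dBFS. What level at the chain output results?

Stage 1: overshoot 28 dB → 28/4 = 7 dB → -21 dBFS.
Stage 2: -21 dBFS is at or below the -21 dBFS threshold — no compression; output -21 dBFS.
Stage 3: below threshold (-21 ≤ -20); passes unchanged; output -21 dBFS.

-21 dBFS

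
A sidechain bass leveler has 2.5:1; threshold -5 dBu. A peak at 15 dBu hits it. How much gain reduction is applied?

The signal is 20 dB above threshold.
A 2.5:1 ratio leaves 8 dB of that excess.
GR = overshoot in − overshoot out = 20 − 8 = 12 dB.

12 dB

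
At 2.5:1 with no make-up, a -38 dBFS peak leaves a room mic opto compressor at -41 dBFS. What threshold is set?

Input is 5 dB above T (since output overshoot × R = input overshoot: (-41 − T)·2.5 = -38 − T gives T = -43 dBFS).
Check: -43 + (-38 − (-43))/2.5 = -43 + 2 = -41 dBFS. ✓

-43 dBFS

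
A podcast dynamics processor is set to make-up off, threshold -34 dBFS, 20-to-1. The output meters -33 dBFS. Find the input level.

Post-compression overshoot = -33 − (-34) = 1 dB.
Undo the ratio: input overshoot = 1 × 20 = 20 dB, giving input = -14 dBFS.

-14 dBFS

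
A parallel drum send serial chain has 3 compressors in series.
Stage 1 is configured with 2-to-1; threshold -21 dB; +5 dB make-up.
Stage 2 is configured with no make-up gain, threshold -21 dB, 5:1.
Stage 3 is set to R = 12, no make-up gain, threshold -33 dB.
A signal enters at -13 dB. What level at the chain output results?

Stage 1: 8 dB above -21 dB, reduced 2:1 to 4 dB above → -17 dB; +5 dB make-up → -12 dB.
Stage 2: 9 dB above -21 dB, reduced 5:1 to 1.8 dB above → -19.2 dB.
Stage 3: -19.2 dB is 13.8 dB over -33 dB; at 12:1 that becomes 1.15 dB over, giving -31.85 dB.

-31.85 dB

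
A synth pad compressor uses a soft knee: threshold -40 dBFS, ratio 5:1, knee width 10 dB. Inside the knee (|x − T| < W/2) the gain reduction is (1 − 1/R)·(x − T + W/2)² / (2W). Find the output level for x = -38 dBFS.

-39.96 dBFS

x − T + W/2 = -38 − (-40) + 5 = 7.
GR = (1 − 1/5) × 7² / 20 = 0.8 × 49 / 20 = 1.96 dB.
Output = -38 − 1.96 = -39.96 dBFS.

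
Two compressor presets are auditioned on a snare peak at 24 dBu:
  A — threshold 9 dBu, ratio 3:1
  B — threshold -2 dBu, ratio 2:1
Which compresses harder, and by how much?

B, by 3 dB

A: 15 dB over, compressed to 5 dB over, so 10 dB of GR.
B: 26 dB over, compressed to 13 dB over, so 13 dB of GR.
B applies 3 dB more gain reduction.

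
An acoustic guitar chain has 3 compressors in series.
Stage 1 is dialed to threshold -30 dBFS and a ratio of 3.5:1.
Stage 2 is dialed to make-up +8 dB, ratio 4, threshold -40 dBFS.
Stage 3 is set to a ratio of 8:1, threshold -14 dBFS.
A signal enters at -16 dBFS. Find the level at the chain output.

-28.5 dBFS

Stage 1: -16 dBFS is 14 dB over -30 dBFS; at 3.5:1 that becomes 4 dB over, giving -26 dBFS.
Stage 2: -26 dBFS is 14 dB over -40 dBFS; at 4:1 that becomes 3.5 dB over, giving -36.5 dBFS; +8 dB make-up → -28.5 dBFS.
Stage 3: -28.5 dBFS ≤ -14 dBFS, so stage 3 doesn't engage; output -28.5 dBFS.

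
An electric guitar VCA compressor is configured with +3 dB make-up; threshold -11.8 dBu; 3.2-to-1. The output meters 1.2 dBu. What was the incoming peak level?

20.2 dBu

Remove make-up: 1.2 − 3 = -1.8 dBu.
The compressed level sits -1.8 − (-11.8) = 10 dB over threshold.
Undo the ratio: input overshoot = 10 × 3.2 = 32 dB, giving input = 20.2 dBu.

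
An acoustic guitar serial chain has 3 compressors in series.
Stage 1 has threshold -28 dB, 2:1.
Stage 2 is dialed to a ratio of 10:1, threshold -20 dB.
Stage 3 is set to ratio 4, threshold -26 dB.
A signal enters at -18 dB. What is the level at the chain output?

Stage 1: -18 dB is 10 dB over -28 dB; at 2:1 that becomes 5 dB over, giving -23 dB.
Stage 2: -23 dB ≤ -20 dB, so stage 2 doesn't engage; output -23 dB.
Stage 3: -23 dB is 3 dB over -26 dB; at 4:1 that becomes 0.75 dB over, giving -25.25 dB.

-25.25 dB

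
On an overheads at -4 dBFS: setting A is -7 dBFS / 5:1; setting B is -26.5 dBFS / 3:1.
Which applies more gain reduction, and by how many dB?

B, by 12.6 dB

A: 3 dB over, compressed to 0.6 dB over, so 2.4 dB of GR.
B: 22.5 dB over, compressed to 7.5 dB over, so 15 dB of GR.
Difference: 12.6 dB in favour of B.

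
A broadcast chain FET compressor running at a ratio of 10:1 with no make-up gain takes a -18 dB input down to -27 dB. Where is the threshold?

-28 dB

Let T be the threshold. Output overshoot = (input overshoot)/R, so -27 − T = (-18 − T)/10.
10·(-27 − T) = -18 − T → 9·T = -270 − (-18) = -252.
T = -252/9 = -28 dB.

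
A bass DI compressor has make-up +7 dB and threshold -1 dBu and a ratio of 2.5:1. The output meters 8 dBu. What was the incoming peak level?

Remove make-up: 8 − 7 = 1 dBu.
That's 2 dB above the -1 dBu threshold.
Input overshoot = R × output overshoot = 5 dB → input = -1 + 5 = 4 dBu.

4 dBu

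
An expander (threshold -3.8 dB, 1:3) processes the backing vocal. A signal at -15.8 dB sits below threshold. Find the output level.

Undershoot = (-3.8) − (-15.8) = 12 dB.
At 1:3, that expands to 36 dB under threshold.
Output = -3.8 − 36 = -39.8 dB.

-39.8 dB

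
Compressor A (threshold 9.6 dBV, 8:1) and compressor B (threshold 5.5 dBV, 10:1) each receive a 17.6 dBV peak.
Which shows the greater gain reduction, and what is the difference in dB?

A: GR = 8 − 8/8 = 7 dB.
B: GR = 12.1 − 12.1/10 = 10.89 dB.
B applies 3.89 dB more gain reduction.

B, by 3.89 dB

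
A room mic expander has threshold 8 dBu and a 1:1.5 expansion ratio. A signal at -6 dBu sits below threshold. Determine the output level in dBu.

The input is 14 dB below the 8 dBu threshold.
A 1:1.5 expander multiplies undershoot by 1.5: 14 × 1.5 = 21 dB below threshold.
Output = 8 − 21 = -13 dBu.

-13 dBu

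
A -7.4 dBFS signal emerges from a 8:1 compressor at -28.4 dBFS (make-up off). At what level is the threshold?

-31.4 dBFS

Input is 24 dB above T (since output overshoot × R = input overshoot: (-28.4 − T)·8 = -7.4 − T gives T = -31.4 dBFS).
Check: -31.4 + (-7.4 − (-31.4))/8 = -31.4 + 3 = -28.4 dBFS. ✓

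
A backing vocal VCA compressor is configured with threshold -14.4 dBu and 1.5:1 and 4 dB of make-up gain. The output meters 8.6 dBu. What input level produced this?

14.1 dBu

Stripping the +4 dB make-up gives 4.6 dBu at the gain stage.
The compressed level sits 4.6 − (-14.4) = 19 dB over threshold.
Input overshoot = R × output overshoot = 28.5 dB → input = -14.4 + 28.5 = 14.1 dBu.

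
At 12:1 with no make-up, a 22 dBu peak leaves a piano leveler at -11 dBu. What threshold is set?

Let T be the threshold. Output overshoot = (input overshoot)/R, so -11 − T = (22 − T)/12.
12·(-11 − T) = 22 − T → 11·T = -132 − 22 = -154.
T = -154/11 = -14 dBu.

-14 dBu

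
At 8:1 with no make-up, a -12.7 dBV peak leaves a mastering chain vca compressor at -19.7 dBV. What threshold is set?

Gain reduction = -12.7 − (-19.7) = 7 dB; output overshoot = GR / (R − 1) = 7 / 7 = 1 dB.
Threshold = output − output overshoot = -19.7 − 1 = -20.7 dBV.

-20.7 dBV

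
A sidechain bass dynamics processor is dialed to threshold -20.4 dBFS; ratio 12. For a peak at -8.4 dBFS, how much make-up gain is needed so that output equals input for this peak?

11 dB

Without make-up, output = threshold + overshoot/12 = -20.4 + 1 = -19.4 dBFS.
Gap to target: 11 dB.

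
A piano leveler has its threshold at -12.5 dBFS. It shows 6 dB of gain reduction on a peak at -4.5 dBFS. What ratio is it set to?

Input overshoot = -4.5 − (-12.5) = 8 dB.
Output overshoot = 8 − 6 = 2 dB.
Ratio = input overshoot / output overshoot = 8 / 2 = 4.

4:1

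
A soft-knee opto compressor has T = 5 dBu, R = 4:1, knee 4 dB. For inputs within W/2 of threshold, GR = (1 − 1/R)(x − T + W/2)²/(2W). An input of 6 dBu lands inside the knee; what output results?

5.15625 dBu

x − T + W/2 = 6 − 5 + 2 = 3.
GR = (1 − 1/4) × 3² / 8 = 0.75 × 9 / 8 = 0.84375 dB.
Output = 6 − 0.84375 = 5.15625 dBu.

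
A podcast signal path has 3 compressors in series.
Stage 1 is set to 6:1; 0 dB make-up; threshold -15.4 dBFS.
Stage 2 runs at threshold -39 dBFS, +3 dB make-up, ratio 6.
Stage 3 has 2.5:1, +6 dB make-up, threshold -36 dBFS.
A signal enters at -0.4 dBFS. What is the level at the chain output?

Stage 1: -0.4 dBFS is 15 dB over -15.4 dBFS; at 6:1 that becomes 2.5 dB over, giving -12.9 dBFS.
Stage 2: 26.1 dB above -39 dBFS, reduced 6:1 to 4.35 dB above → -34.65 dBFS; +3 dB make-up → -31.65 dBFS.
Stage 3: -31.65 dBFS is 4.35 dB over -36 dBFS; at 2.5:1 that becomes 1.74 dB over, giving -34.26 dBFS; +6 dB make-up → -28.26 dBFS.

-28.26 dBFS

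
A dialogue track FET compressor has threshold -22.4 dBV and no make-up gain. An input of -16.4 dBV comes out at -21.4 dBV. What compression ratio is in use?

Input overshoot = -16.4 − (-22.4) = 6 dB; output overshoot = -21.4 − (-22.4) = 1 dB.
Ratio = 6 / 1 = 6.

6:1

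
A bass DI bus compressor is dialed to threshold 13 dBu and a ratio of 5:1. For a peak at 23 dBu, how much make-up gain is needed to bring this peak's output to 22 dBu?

7 dB

Overshoot 10 dB → 10/5 = 2 dB after compression, so the compressed level is 13 + 2 = 15 dBu.
Make-up = target − compressed = 22 − 15 = 7 dB.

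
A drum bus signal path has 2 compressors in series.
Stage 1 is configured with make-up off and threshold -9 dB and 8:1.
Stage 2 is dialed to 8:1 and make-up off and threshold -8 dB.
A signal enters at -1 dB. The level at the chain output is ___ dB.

Stage 1: -1 dB is 8 dB over -9 dB; at 8:1 that becomes 1 dB over, giving -8 dB.
Stage 2: -8 dB is at or below the -8 dB threshold — no compression; output -8 dB.

-8 dB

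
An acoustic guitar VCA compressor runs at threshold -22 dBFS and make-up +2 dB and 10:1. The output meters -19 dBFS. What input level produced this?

Before make-up, the level was -19 − 2 = -21 dBFS.
The compressed level sits -21 − (-22) = 1 dB over threshold.
Undo the ratio: input overshoot = 1 × 10 = 10 dB, giving input = -12 dBFS.

-12 dBFS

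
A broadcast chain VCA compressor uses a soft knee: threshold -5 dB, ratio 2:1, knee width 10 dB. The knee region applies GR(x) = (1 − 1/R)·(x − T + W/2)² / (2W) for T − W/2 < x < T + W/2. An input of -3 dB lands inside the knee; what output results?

x − T + W/2 = -3 − (-5) + 5 = 7.
GR = (1 − 1/2) × 7² / 20 = 0.5 × 49 / 20 = 1.225 dB.
Output = -3 − 1.225 = -4.225 dB.

-4.225 dB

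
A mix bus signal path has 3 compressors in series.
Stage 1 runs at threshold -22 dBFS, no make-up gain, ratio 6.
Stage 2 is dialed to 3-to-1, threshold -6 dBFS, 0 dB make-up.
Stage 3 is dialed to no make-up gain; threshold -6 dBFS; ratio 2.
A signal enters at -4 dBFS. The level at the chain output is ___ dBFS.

Stage 1: -4 dBFS is 18 dB over -22 dBFS; at 6:1 that becomes 3 dB over, giving -19 dBFS.
Stage 2: -19 dBFS is at or below the -6 dBFS threshold — no compression; output -19 dBFS.
Stage 3: -19 dBFS is at or below the -6 dBFS threshold — no compression; output -19 dBFS.

-19 dBFS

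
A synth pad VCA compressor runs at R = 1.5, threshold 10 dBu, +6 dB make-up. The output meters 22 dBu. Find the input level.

19 dBu

Before make-up, the level was 22 − 6 = 16 dBu.
That's 6 dB above the 10 dBu threshold.
Before 1.5:1 compression the overshoot was 6 × 1.5 = 9 dB, so input = 10 + 9 = 19 dBu.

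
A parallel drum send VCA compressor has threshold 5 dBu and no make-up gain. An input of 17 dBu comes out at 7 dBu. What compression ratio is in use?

Input overshoot = 17 − 5 = 12 dB; output overshoot = 7 − 5 = 2 dB.
Ratio = 12 / 2 = 6.

6:1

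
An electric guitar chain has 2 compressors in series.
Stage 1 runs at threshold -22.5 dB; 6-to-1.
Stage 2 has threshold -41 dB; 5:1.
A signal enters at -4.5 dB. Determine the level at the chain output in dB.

Stage 1: overshoot 18 dB → 18/6 = 3 dB → -19.5 dB.
Stage 2: overshoot 21.5 dB → 21.5/5 = 4.3 dB → -36.7 dB.

-36.7 dB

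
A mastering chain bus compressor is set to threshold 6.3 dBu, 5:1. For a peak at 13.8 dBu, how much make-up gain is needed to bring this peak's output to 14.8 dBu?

Overshoot 7.5 dB → 7.5/5 = 1.5 dB after compression, so the compressed level is 6.3 + 1.5 = 7.8 dBu.
Make-up = target − compressed = 14.8 − 7.8 = 7 dB.

7 dB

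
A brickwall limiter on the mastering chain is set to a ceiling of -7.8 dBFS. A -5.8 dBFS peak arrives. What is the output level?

A brickwall limiter is an ∞:1 compressor: any input above the ceiling is clamped to -7.8 dBFS.

-7.8 dBFS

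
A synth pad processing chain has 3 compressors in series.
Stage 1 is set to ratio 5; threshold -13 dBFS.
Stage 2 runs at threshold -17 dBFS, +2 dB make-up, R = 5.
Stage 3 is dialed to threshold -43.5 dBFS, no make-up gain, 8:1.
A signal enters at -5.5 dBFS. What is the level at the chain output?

-39.8 dBFS

Stage 1: overshoot 7.5 dB → 7.5/5 = 1.5 dB → -11.5 dBFS.
Stage 2: -11.5 dBFS is 5.5 dB over -17 dBFS; at 5:1 that becomes 1.1 dB over, giving -15.9 dBFS; +2 dB make-up → -13.9 dBFS.
Stage 3: overshoot 29.6 dB → 29.6/8 = 3.7 dB → -39.8 dBFS.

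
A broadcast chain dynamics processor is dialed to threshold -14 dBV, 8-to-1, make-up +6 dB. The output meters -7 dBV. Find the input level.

Before make-up, the level was -7 − 6 = -13 dBV.
That's 1 dB above the -14 dBV threshold.
Undo the ratio: input overshoot = 1 × 8 = 8 dB, giving input = -6 dBV.

-6 dBV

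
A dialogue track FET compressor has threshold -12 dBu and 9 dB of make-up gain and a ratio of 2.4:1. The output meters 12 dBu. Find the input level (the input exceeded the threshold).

Before make-up, the level was 12 − 9 = 3 dBu.
The compressed level sits 3 − (-12) = 15 dB over threshold.
Undo the ratio: input overshoot = 15 × 2.4 = 36 dB, giving input = 24 dBu.

24 dBu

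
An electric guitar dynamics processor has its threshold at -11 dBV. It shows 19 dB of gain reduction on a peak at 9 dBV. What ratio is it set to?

Input overshoot = 9 − (-11) = 20 dB.
Output overshoot = 20 − 19 = 1 dB.
Ratio = input overshoot / output overshoot = 20 / 1 = 20.

20:1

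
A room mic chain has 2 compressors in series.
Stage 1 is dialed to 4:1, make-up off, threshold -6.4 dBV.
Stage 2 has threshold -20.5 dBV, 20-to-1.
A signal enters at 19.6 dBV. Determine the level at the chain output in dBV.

Stage 1: overshoot 26 dB → 26/4 = 6.5 dB → 0.1 dBV.
Stage 2: 20.6 dB above -20.5 dBV, reduced 20:1 to 1.03 dB above → -19.47 dBV.

-19.47 dBV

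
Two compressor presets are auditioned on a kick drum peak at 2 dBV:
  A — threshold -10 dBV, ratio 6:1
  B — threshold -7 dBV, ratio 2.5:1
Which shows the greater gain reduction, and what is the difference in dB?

A: 12 dB over, compressed to 2 dB over, so 10 dB of GR.
B: 9 dB over, compressed to 3.6 dB over, so 5.4 dB of GR.
A applies 4.6 dB more gain reduction.

A, by 4.6 dB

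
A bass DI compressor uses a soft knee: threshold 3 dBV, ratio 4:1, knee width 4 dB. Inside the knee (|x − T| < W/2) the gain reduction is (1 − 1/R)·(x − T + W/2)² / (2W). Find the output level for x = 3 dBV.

2.625 dBV

x − T + W/2 = 3 − 3 + 2 = 2.
GR = (1 − 1/4) × 2² / 8 = 0.75 × 4 / 8 = 0.375 dB.
Output = 3 − 0.375 = 2.625 dBV.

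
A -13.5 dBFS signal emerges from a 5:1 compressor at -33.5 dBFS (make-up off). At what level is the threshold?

-38.5 dBFS

Gain reduction = -13.5 − (-33.5) = 20 dB; output overshoot = GR / (R − 1) = 20 / 4 = 5 dB.
Threshold = output − output overshoot = -33.5 − 5 = -38.5 dBFS.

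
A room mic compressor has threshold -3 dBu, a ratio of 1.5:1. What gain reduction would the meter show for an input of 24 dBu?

9 dB

Overshoot = 24 − (-3) = 27 dB.
After 1.5:1 compression the overshoot becomes 27/1.5 = 18 dB.
GR = overshoot in − overshoot out = 27 − 18 = 9 dB.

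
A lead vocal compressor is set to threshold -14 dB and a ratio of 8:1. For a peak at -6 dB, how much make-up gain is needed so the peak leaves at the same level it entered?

7 dB

The peak compresses to -14 + 8/8 = -13 dB.
To reach -6 dB requires -6 − (-13) = 7 dB of make-up.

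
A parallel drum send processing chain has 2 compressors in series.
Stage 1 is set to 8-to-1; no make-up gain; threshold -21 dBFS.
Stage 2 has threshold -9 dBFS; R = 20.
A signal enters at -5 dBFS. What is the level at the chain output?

-19 dBFS

Stage 1: 16 dB above -21 dBFS, reduced 8:1 to 2 dB above → -19 dBFS.
Stage 2: below threshold (-19 ≤ -9); passes unchanged; output -19 dBFS.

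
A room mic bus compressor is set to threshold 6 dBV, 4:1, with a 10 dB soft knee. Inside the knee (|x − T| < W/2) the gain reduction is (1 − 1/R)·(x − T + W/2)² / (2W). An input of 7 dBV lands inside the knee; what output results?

5.65 dBV

x − T + W/2 = 7 − 6 + 5 = 6.
GR = (1 − 1/4) × 6² / 20 = 0.75 × 36 / 20 = 1.35 dB.
Output = 7 − 1.35 = 5.65 dBV.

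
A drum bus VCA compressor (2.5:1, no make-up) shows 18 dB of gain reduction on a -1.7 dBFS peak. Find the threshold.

-31.7 dBFS

Let T be the threshold. Output overshoot = (input overshoot)/R, so -19.7 − T = (-1.7 − T)/2.5.
2.5·(-19.7 − T) = -1.7 − T → 1.5·T = -49.25 − (-1.7) = -47.55.
T = -47.55/1.5 = -31.7 dBFS.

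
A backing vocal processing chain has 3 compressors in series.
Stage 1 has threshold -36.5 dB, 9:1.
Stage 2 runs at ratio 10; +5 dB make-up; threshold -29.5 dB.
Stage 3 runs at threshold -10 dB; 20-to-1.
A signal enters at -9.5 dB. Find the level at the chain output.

Stage 1: overshoot 27 dB → 27/9 = 3 dB → -33.5 dB.
Stage 2: below threshold (-33.5 ≤ -29.5); passes unchanged; make-up brings it to -28.5 dB.
Stage 3: -28.5 dB is at or below the -10 dB threshold — no compression; output -28.5 dB.

-28.5 dB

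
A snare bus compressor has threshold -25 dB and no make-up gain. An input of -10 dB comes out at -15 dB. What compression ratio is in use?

1.5:1

Input overshoot = -10 − (-25) = 15 dB; output overshoot = -15 − (-25) = 10 dB.
Ratio = 15 / 10 = 1.5.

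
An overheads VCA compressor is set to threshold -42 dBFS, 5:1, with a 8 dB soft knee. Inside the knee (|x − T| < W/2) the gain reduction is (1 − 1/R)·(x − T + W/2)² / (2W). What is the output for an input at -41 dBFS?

-42.25 dBFS

x − T + W/2 = -41 − (-42) + 4 = 5.
GR = (1 − 1/5) × 5² / 16 = 0.8 × 25 / 16 = 1.25 dB.
Output = -41 − 1.25 = -42.25 dBFS.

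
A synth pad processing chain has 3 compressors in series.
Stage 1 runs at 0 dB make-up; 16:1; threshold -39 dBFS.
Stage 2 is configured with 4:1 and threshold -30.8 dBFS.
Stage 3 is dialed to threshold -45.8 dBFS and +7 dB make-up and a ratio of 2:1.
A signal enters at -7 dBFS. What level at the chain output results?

-34.4 dBFS

Stage 1: 32 dB above -39 dBFS, reduced 16:1 to 2 dB above → -37 dBFS.
Stage 2: -37 dBFS ≤ -30.8 dBFS, so stage 2 doesn't engage; output -37 dBFS.
Stage 3: -37 dBFS is 8.8 dB over -45.8 dBFS; at 2:1 that becomes 4.4 dB over, giving -41.4 dBFS; +7 dB make-up → -34.4 dBFS.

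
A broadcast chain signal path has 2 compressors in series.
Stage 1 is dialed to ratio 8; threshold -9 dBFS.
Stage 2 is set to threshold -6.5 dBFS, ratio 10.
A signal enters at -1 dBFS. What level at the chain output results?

Stage 1: 8 dB above -9 dBFS, reduced 8:1 to 1 dB above → -8 dBFS.
Stage 2: -8 dBFS ≤ -6.5 dBFS, so stage 2 doesn't engage; output -8 dBFS.

-8 dBFS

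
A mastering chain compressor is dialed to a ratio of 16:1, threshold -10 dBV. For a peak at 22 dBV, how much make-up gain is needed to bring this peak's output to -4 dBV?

Without make-up, output = threshold + overshoot/16 = -10 + 2 = -8 dBV.
Gap to target: 4 dB.

4 dB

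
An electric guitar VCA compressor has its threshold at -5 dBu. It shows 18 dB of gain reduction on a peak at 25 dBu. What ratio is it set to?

2.5:1

Input overshoot = 25 − (-5) = 30 dB.
Output overshoot = 30 − 18 = 12 dB.
Ratio = input overshoot / output overshoot = 30 / 12 = 2.5.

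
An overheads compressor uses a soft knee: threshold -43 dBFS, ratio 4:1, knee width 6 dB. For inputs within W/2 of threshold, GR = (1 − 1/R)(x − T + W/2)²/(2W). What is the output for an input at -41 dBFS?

x − T + W/2 = -41 − (-43) + 3 = 5.
GR = (1 − 1/4) × 5² / 12 = 0.75 × 25 / 12 = 1.5625 dB.
Output = -41 − 1.5625 = -42.5625 dBFS.

-42.5625 dBFS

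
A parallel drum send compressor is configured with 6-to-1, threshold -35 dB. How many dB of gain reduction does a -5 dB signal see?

-5 dB exceeds the threshold by 30 dB.
At 6:1, output sits 30/6 = 5 dB above threshold.
Gain reduction = 30 − 5 = 25 dB.

25 dB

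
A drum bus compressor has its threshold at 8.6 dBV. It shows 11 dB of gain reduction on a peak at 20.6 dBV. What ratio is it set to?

Input overshoot = 20.6 − 8.6 = 12 dB.
Output overshoot = 12 − 11 = 1 dB.
Ratio = input overshoot / output overshoot = 12 / 1 = 12.

12:1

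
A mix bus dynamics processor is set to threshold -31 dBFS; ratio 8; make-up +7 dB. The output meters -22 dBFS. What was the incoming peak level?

Stripping the +7 dB make-up gives -29 dBFS at the gain stage.
Post-compression overshoot = -29 − (-31) = 2 dB.
Undo the ratio: input overshoot = 2 × 8 = 16 dB, giving input = -15 dBFS.

-15 dBFS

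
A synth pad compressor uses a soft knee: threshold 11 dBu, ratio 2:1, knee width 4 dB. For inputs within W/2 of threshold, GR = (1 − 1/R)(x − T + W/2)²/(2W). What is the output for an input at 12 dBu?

x − T + W/2 = 12 − 11 + 2 = 3.
GR = (1 − 1/2) × 3² / 8 = 0.5 × 9 / 8 = 0.5625 dB.
Output = 12 − 0.5625 = 11.4375 dBu.

11.4375 dBu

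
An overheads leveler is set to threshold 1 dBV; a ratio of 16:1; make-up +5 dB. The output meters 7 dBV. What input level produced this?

Before make-up, the level was 7 − 5 = 2 dBV.
The compressed level sits 2 − 1 = 1 dB over threshold.
Before 16:1 compression the overshoot was 1 × 16 = 16 dB, so input = 1 + 16 = 17 dBV.

17 dBV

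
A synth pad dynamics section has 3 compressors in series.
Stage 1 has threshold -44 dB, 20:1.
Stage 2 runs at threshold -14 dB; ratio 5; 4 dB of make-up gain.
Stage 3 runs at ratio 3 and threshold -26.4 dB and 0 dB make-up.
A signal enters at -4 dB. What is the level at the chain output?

Stage 1: overshoot 40 dB → 40/20 = 2 dB → -42 dB.
Stage 2: -42 dB is at or below the -14 dB threshold — no compression; make-up brings it to -38 dB.
Stage 3: -38 dB is at or below the -26.4 dB threshold — no compression; output -38 dB.

-38 dB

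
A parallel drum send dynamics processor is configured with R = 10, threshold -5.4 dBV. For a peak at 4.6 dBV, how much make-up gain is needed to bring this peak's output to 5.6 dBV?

Without make-up, output = threshold + overshoot/10 = -5.4 + 1 = -4.4 dBV.
Gap to target: 10 dB.

10 dB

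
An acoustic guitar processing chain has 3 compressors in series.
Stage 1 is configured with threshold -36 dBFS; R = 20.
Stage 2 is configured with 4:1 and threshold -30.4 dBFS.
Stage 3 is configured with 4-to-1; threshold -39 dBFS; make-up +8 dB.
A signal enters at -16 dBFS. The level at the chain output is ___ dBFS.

Stage 1: overshoot 20 dB → 20/20 = 1 dB → -35 dBFS.
Stage 2: below threshold (-35 ≤ -30.4); passes unchanged; output -35 dBFS.
Stage 3: overshoot 4 dB → 4/4 = 1 dB → -38 dBFS; +8 dB make-up → -30 dBFS.

-30 dBFS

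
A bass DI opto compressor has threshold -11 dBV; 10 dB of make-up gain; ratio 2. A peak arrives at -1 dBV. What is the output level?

Overshoot: -1 − (-11) = 10 dB.
At 2:1 the overshoot is divided by 2, leaving 5 dB above threshold.
Output = -11 + 5 = -6 dBV; make-up adds 10 dB, giving 4 dBV.

4 dBV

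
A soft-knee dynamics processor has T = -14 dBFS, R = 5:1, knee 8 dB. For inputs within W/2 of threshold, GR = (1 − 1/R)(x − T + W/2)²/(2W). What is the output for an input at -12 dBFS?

x − T + W/2 = -12 − (-14) + 4 = 6.
GR = (1 − 1/5) × 6² / 16 = 0.8 × 36 / 16 = 1.8 dB.
Output = -12 − 1.8 = -13.8 dBFS.

-13.8 dBFS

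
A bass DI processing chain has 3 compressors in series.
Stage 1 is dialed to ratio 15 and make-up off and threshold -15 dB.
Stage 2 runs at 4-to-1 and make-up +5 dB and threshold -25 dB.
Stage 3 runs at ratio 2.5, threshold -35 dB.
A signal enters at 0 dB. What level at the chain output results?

Stage 1: overshoot 15 dB → 15/15 = 1 dB → -14 dB.
Stage 2: overshoot 11 dB → 11/4 = 2.75 dB → -22.25 dB; +5 dB make-up → -17.25 dB.
Stage 3: 17.75 dB above -35 dB, reduced 2.5:1 to 7.1 dB above → -27.9 dB.

-27.9 dB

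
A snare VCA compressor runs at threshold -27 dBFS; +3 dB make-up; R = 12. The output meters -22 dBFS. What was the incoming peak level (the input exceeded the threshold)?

-3 dBFS

Remove make-up: -22 − 3 = -25 dBFS.
The compressed level sits -25 − (-27) = 2 dB over threshold.
Before 12:1 compression the overshoot was 2 × 12 = 24 dB, so input = -27 + 24 = -3 dBFS.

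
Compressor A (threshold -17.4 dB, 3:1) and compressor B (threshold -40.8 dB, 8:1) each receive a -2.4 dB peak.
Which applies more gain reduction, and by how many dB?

B, by 23.6 dB

A: 15 dB over, compressed to 5 dB over, so 10 dB of GR.
B: 38.4 dB over, compressed to 4.8 dB over, so 33.6 dB of GR.
Difference: 23.6 dB in favour of B.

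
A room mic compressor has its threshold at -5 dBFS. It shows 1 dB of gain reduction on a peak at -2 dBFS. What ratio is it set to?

Input overshoot = -2 − (-5) = 3 dB.
Output overshoot = 3 − 1 = 2 dB.
Ratio = input overshoot / output overshoot = 3 / 2 = 1.5.

1.5:1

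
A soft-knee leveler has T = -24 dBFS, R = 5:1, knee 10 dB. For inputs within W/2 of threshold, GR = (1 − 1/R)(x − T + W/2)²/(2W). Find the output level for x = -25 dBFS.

x − T + W/2 = -25 − (-24) + 5 = 4.
GR = (1 − 1/5) × 4² / 20 = 0.8 × 16 / 20 = 0.64 dB.
Output = -25 − 0.64 = -25.64 dBFS.

-25.64 dBFS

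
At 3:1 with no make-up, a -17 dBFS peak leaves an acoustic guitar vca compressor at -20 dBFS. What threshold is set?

Let T be the threshold. Output overshoot = (input overshoot)/R, so -20 − T = (-17 − T)/3.
3·(-20 − T) = -17 − T → 2·T = -60 − (-17) = -43.
T = -43/2 = -21.5 dBFS.

-21.5 dBFS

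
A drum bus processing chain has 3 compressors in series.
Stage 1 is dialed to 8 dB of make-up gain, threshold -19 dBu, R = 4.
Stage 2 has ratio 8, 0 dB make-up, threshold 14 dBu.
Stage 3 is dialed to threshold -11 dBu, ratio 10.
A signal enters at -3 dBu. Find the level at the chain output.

Stage 1: overshoot 16 dB → 16/4 = 4 dB → -15 dBu; +8 dB make-up → -7 dBu.
Stage 2: -7 dBu is at or below the 14 dBu threshold — no compression; output -7 dBu.
Stage 3: -7 dBu is 4 dB over -11 dBu; at 10:1 that becomes 0.4 dB over, giving -10.6 dBu.

-10.6 dBu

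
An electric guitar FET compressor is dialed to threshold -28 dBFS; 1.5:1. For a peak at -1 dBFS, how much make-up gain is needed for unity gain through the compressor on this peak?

Overshoot 27 dB → 27/1.5 = 18 dB after compression, so the compressed level is -28 + 18 = -10 dBFS.
Make-up = target − compressed = -1 − (-10) = 9 dB.

9 dB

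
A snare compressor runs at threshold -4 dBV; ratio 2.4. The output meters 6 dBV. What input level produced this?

The compressed level sits 6 − (-4) = 10 dB over threshold.
Input overshoot = R × output overshoot = 24 dB → input = -4 + 24 = 20 dBV.

20 dBV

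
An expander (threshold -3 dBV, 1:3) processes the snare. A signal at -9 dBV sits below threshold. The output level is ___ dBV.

The input is 6 dB below the -3 dBV threshold.
A 1:3 expander multiplies undershoot by 3: 6 × 3 = 18 dB below threshold.
Output = -3 − 18 = -21 dBV.

-21 dBV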